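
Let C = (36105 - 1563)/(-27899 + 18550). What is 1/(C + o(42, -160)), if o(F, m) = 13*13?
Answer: 9349/1545439 ≈ 0.0060494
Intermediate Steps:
C = -34542/9349 (C = 34542/(-9349) = 34542*(-1/9349) = -34542/9349 ≈ -3.6947)
o(F, m) = 169
1/(C + o(42, -160)) = 1/(-34542/9349 + 169) = 1/(1545439/9349) = 9349/1545439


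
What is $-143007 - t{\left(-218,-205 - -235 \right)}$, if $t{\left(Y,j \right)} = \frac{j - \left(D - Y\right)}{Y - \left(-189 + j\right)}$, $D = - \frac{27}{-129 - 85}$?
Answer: $- \frac{1805646641}{12626} \approx -1.4301 \cdot 10^{5}$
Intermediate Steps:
$D = \frac{27}{214}$ ($D = - \frac{27}{-129 - 85} = - \frac{27}{-214} = \left(-27\right) \left(- \frac{1}{214}\right) = \frac{27}{214} \approx 0.12617$)
$t{\left(Y,j \right)} = \frac{- \frac{27}{214} + Y + j}{189 + Y - j}$ ($t{\left(Y,j \right)} = \frac{j + \left(Y - \frac{27}{214}\right)}{Y - \left(-189 + j\right)} = \frac{j + \left(Y - \frac{27}{214}\right)}{189 + Y - j} = \frac{j + \left(- \frac{27}{214} + Y\right)}{189 + Y - j} = \frac{- \frac{27}{214} + Y + j}{189 + Y - j}$)
$-143007 - t{\left(-218,-205 - -235 \right)} = -143007 - \frac{- \frac{27}{214} - 218 - -30}{189 - 218 - \left(-205 - -235\right)} = -143007 - \frac{- \frac{27}{214} - 218 + \left(-205 + 235\right)}{189 - 218 - \left(-205 + 235\right)} = -143007 - \frac{- \frac{27}{214} - 218 + 30}{189 - 218 - 30} = -143007 - \frac{1}{189 - 218 - 30} \left(- \frac{40259}{214}\right) = -143007 - \frac{1}{-59} \left(- \frac{40259}{214}\right) = -143007 - \left(- \frac{1}{59}\right) \left(- \frac{40259}{214}\right) = -143007 - \frac{40259}{12626} = - \frac{1805646641}{12626}$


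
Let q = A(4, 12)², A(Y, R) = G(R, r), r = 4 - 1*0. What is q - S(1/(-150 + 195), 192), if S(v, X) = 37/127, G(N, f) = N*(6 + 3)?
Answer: 1481291/127 ≈ 11664.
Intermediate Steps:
r = 4 (r = 4 + 0 = 4)
G(N, f) = 9*N (G(N, f) = N*9 = 9*N)
S(v, X) = 37/127 (S(v, X) = 37*(1/127) = 37/127)
A(Y, R) = 9*R
q = 11664 (q = (9*12)² = 108² = 11664)
q - S(1/(-150 + 195), 192) = 11664 - 1*37/127 = 11664 - 37/127 = 1481291/127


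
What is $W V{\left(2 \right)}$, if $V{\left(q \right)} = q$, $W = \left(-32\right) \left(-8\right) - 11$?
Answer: $490$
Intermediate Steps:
$W = 245$ ($W = 256 - 11 = 245$)
$W V{\left(2 \right)} = 245 \cdot 2 = 490$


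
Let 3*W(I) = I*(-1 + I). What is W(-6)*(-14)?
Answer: -196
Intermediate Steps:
W(I) = I*(-1 + I)/3 (W(I) = (I*(-1 + I))/3 = I*(-1 + I)/3)
W(-6)*(-14) = ((⅓)*(-6)*(-1 - 6))*(-14) = ((⅓)*(-6)*(-7))*(-14) = 14*(-14) = -196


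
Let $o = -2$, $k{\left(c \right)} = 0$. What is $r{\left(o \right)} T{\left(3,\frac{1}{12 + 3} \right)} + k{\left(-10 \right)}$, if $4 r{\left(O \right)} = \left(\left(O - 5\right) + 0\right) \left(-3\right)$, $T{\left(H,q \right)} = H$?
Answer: $\frac{63}{4} \approx 15.75$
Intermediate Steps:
$r{\left(O \right)} = \frac{15}{4} - \frac{3 O}{4}$ ($r{\left(O \right)} = \frac{\left(\left(O - 5\right) + 0\right) \left(-3\right)}{4} = \frac{\left(\left(-5 + O\right) + 0\right) \left(-3\right)}{4} = \frac{\left(-5 + O\right) \left(-3\right)}{4} = \frac{15 - 3 O}{4} = \frac{15}{4} - \frac{3 O}{4}$)
$r{\left(o \right)} T{\left(3,\frac{1}{12 + 3} \right)} + k{\left(-10 \right)} = \left(\frac{15}{4} - - \frac{3}{2}\right) 3 + 0 = \left(\frac{15}{4} + \frac{3}{2}\right) 3 + 0 = \frac{21}{4} \cdot 3 + 0 = \frac{63}{4} + 0 = \frac{63}{4}$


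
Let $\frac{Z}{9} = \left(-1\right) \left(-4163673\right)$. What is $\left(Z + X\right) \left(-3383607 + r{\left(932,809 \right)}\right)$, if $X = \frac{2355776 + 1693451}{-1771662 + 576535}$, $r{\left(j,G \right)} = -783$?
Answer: $- \frac{151570102932012772680}{1195127} \approx -1.2682 \cdot 10^{14}$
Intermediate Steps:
$X = - \frac{4049227}{1195127}$ ($X = \frac{4049227}{-1195127} = 4049227 \left(- \frac{1}{1195127}\right) = - \frac{4049227}{1195127} \approx -3.3881$)
$Z = 37473057$ ($Z = 9 \left(\left(-1\right) \left(-4163673\right)\right) = 9 \cdot 4163673 = 37473057$)
$\left(Z + X\right) \left(-3383607 + r{\left(932,809 \right)}\right) = \left(37473057 - \frac{4049227}{1195127}\right) \left(-3383607 - 783\right) = \frac{44785058144012}{1195127} \left(-3384390\right) = - \frac{151570102932012772680}{1195127}$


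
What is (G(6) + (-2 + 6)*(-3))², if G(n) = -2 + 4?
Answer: 100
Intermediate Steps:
G(n) = 2
(G(6) + (-2 + 6)*(-3))² = (2 + (-2 + 6)*(-3))² = (2 + 4*(-3))² = (2 - 12)² = (-10)² = 100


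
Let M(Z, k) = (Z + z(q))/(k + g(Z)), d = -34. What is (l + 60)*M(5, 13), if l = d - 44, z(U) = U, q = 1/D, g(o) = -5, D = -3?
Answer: -21/2 ≈ -10.500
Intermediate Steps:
q = -⅓ (q = 1/(-3) = -⅓ ≈ -0.33333)
M(Z, k) = (-⅓ + Z)/(-5 + k) (M(Z, k) = (Z - ⅓)/(k - 5) = (-⅓ + Z)/(-5 + k))
l = -78 (l = -34 - 44 = -78)
(l + 60)*M(5, 13) = (-78 + 60)*((-⅓ + 5)/(-5 + 13)) = -18*14/(8*3) = -9*14/(4*3) = -18*7/12 = -21/2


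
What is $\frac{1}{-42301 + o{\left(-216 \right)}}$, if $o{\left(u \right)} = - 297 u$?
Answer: $\frac{1}{21851} \approx 4.5764 \cdot 10^{-5}$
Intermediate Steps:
$\frac{1}{-42301 + o{\left(-216 \right)}} = \frac{1}{-42301 - -64152} = \frac{1}{-42301 + 64152} = \frac{1}{21851}$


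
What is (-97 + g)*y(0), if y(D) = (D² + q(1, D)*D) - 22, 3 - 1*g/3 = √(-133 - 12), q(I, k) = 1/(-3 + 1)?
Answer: 1936 + 66*I*√145 ≈ 1936.0 + 794.75*I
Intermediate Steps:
q(I, k) = -½ (q(I, k) = 1/(-2) = -½)
g = 9 - 3*I*√145 (g = 9 - 3*√(-133 - 12) = 9 - 3*I*√145 ≈ 9.0 - 36.125*I)
y(D) = -22 + D² - D/2 (y(D) = (D² - D/2) - 22 = -22 + D² - D/2)
(-97 + g)*y(0) = (-97 + (9 - 3*I*√145))*(-22 + 0² - ½*0) = (-88 - 3*I*√145)*(-22 + 0 + 0) = (-88 - 3*I*√145)*(-22) = 1936 + 66*I*√145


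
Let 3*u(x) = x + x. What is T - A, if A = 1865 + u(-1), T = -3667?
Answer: -16594/3 ≈ -5531.3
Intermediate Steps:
u(x) = 2*x/3 (u(x) = (x + x)/3 = (2*x)/3 = 2*x/3)
A = 5593/3 (A = 1865 + (⅔)*(-1) = 1865 - ⅔ = 5593/3 ≈ 1864.3)
T - A = -3667 - 1*5593/3 = -3667 - 5593/3 = -16594/3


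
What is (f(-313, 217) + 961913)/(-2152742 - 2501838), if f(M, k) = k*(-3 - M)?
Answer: -1029183/4654580 ≈ -0.22111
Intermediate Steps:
(f(-313, 217) + 961913)/(-2152742 - 2501838) = (-1*217*(3 - 313) + 961913)/(-2152742 - 2501838) = (-1*217*(-310) + 961913)/(-4654580) = (67270 + 961913)*(-1/4654580) = 1029183*(-1/4654580) = -1029183/4654580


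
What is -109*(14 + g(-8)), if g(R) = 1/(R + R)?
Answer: -24307/16 ≈ -1519.2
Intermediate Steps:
g(R) = 1/(2*R)
-109*(14 + g(-8)) = -109*(14 + (1/2)/(-8)) = -109*(14 + (1/2)*(-1/8)) = -109*(14 - 1/16) = -109*223/16 = -24307/16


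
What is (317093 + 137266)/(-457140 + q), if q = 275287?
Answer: -454359/181853 ≈ -2.4985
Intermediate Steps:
(317093 + 137266)/(-457140 + q) = (317093 + 137266)/(-457140 + 275287) = 454359/(-181853) = 454359*(-1/181853) = -454359/181853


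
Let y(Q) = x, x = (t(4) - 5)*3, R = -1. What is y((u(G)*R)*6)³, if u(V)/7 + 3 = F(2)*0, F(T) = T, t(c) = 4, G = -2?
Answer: -27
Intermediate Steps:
u(V) = -21 (u(V) = -21 + 7*(2*0) = -21 + 7*0 = -21 + 0 = -21)
x = -3 (x = (4 - 5)*3 = -1*3 = -3)
y(Q) = -3
y((u(G)*R)*6)³ = (-3)³ = -27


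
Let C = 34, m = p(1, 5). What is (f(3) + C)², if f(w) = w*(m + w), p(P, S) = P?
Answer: 2116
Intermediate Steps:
m = 1
f(w) = w*(1 + w)
(f(3) + C)² = (3*(1 + 3) + 34)² = (3*4 + 34)² = (12 + 34)² = 46² = 2116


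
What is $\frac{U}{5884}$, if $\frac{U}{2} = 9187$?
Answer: $\frac{9187}{2942} \approx 3.1227$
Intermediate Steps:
$U = 18374$ ($U = 2 \cdot 9187 = 18374$)
$\frac{U}{5884} = \frac{18374}{5884} = 18374 \cdot \frac{1}{5884} = \frac{9187}{2942}$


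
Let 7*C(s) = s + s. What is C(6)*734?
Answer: 8808/7 ≈ 1258.3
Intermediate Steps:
C(s) = 2*s/7 (C(s) = (s + s)/7 = (2*s)/7 = 2*s/7)
C(6)*734 = ((2/7)*6)*734 = (12/7)*734 = 8808/7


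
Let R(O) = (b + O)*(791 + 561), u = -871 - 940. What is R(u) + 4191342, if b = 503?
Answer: 2422926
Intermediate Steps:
u = -1811
R(O) = 680056 + 1352*O (R(O) = (503 + O)*(791 + 561) = (503 + O)*1352 = 680056 + 1352*O)
R(u) + 4191342 = (680056 + 1352*(-1811)) + 4191342 = (680056 - 2448472) + 4191342 = -1768416 + 4191342 = 2422926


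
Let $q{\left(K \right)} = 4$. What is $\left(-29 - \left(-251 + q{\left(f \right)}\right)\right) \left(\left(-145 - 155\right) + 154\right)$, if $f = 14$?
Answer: $-31828$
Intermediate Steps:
$\left(-29 - \left(-251 + q{\left(f \right)}\right)\right) \left(\left(-145 - 155\right) + 154\right) = \left(-29 + \left(251 - 4\right)\right) \left(\left(-145 - 155\right) + 154\right) = \left(-29 + \left(251 - 4\right)\right) \left(-300 + 154\right) = \left(-29 + 247\right) \left(-146\right) = 218 \left(-146\right) = -31828$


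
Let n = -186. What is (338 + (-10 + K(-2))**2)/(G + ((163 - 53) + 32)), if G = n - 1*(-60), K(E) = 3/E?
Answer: 1881/64 ≈ 29.391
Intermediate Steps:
G = -126 (G = -186 - 1*(-60) = -186 + 60 = -126)
(338 + (-10 + K(-2))**2)/(G + ((163 - 53) + 32)) = (338 + (-10 + 3/(-2))**2)/(-126 + ((163 - 53) + 32)) = (338 + (-10 + 3*(-1/2))**2)/(-126 + (110 + 32)) = (338 + (-10 - 3/2)**2)/(-126 + 142) = (338 + (-23/2)**2)/16 = (338 + 529/4)*(1/16) = (1881/4)*(1/16) = 1881/64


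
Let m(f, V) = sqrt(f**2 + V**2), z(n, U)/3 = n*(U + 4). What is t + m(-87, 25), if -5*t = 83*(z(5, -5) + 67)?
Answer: -4316/5 + sqrt(8194) ≈ -772.68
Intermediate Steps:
z(n, U) = 3*n*(4 + U) (z(n, U) = 3*(n*(U + 4)) = 3*(n*(4 + U)) = 3*n*(4 + U))
t = -4316/5 (t = -83*(3*5*(4 - 5) + 67)/5 = -83*(3*5*(-1) + 67)/5 = -83*(-15 + 67)/5 = -83*52/5 = -1/5*4316 = -4316/5 ≈ -863.20)
m(f, V) = sqrt(V**2 + f**2)
t + m(-87, 25) = -4316/5 + sqrt(25**2 + (-87)**2) = -4316/5 + sqrt(625 + 7569) = -4316/5 + sqrt(8194)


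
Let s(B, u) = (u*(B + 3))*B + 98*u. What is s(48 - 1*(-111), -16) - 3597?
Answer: -417293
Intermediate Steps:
s(B, u) = 98*u + B*u*(3 + B) (s(B, u) = (u*(3 + B))*B + 98*u = B*u*(3 + B) + 98*u = 98*u + B*u*(3 + B))
s(48 - 1*(-111), -16) - 3597 = -16*(98 + (48 - 1*(-111))**2 + 3*(48 - 1*(-111))) - 3597 = -16*(98 + (48 + 111)**2 + 3*(48 + 111)) - 3597 = -16*(98 + 159**2 + 3*159) - 3597 = -16*(98 + 25281 + 477) - 3597 = -16*25856 - 3597 = -413696 - 3597 = -417293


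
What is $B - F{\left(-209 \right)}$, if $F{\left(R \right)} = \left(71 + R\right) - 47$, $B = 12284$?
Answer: $12469$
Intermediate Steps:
$F{\left(R \right)} = 24 + R$
$B - F{\left(-209 \right)} = 12284 - \left(24 - 209\right) = 12284 - -185 = 12284 + 185 = 12469$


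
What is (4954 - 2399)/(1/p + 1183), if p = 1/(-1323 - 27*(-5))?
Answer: -511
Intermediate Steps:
p = -1/1188 (p = 1/(-1323 + 135) = 1/(-1188) = -1/1188 ≈ -0.00084175)
(4954 - 2399)/(1/p + 1183) = (4954 - 2399)/(1/(-1/1188) + 1183) = 2555/(-1188 + 1183) = 2555/(-5) = 2555*(-⅕) = -511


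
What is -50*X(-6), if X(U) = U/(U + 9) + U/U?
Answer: 50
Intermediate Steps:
X(U) = 1 + U/(9 + U) (X(U) = U/(9 + U) + 1 = 1 + U/(9 + U))
-50*X(-6) = -50*(9 + 2*(-6))/(9 - 6) = -50*(9 - 12)/3 = -50*(-3)/3 = -50*(-1) = 50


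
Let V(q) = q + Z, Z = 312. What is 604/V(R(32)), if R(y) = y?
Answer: 151/86 ≈ 1.7558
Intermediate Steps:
V(q) = 312 + q (V(q) = q + 312 = 312 + q)
604/V(R(32)) = 604/(312 + 32) = 604/344 = 604*(1/344) = 151/86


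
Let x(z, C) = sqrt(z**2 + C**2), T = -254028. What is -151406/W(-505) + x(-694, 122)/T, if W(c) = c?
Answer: 151406/505 - sqrt(124130)/127014 ≈ 299.81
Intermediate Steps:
x(z, C) = sqrt(C**2 + z**2)
-151406/W(-505) + x(-694, 122)/T = -151406/(-505) + sqrt(122**2 + (-694)**2)/(-254028) = -151406*(-1/505) + sqrt(14884 + 481636)*(-1/254028) = 151406/505 + sqrt(496520)*(-1/254028) = 151406/505 + (2*sqrt(124130))*(-1/254028) = 151406/505 - sqrt(124130)/127014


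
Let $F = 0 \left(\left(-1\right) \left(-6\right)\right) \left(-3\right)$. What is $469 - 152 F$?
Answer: $469$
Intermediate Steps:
$F = 0$ ($F = 0 \cdot 6 \left(-3\right) = 0 \left(-3\right) = 0$)
$469 - 152 F = 469 - 0 = 469 + 0 = 469$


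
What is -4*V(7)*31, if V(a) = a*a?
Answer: -6076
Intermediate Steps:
V(a) = a²
-4*V(7)*31 = -4*7²*31 = -4*49*31 = -196*31 = -6076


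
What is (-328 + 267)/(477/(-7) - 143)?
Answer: 427/1478 ≈ 0.28890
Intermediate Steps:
(-328 + 267)/(477/(-7) - 143) = -61/(477*(-⅐) - 143) = -61/(-477/7 - 143) = -61/(-1478/7) = -61*(-7/1478) = 427/1478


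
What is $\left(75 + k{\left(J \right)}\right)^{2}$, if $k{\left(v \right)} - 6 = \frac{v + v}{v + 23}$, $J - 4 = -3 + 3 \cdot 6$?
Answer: $\frac{2958400}{441} \approx 6708.4$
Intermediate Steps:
$J = 19$ ($J = 4 + \left(-3 + 3 \cdot 6\right) = 4 + \left(-3 + 18\right) = 4 + 15 = 19$)
$k{\left(v \right)} = 6 + \frac{2 v}{23 + v}$ ($k{\left(v \right)} = 6 + \frac{v + v}{v + 23} = 6 + \frac{2 v}{23 + v}$)
$\left(75 + k{\left(J \right)}\right)^{2} = \left(75 + \frac{2 \left(69 + 4 \cdot 19\right)}{23 + 19}\right)^{2} = \left(75 + \frac{2 \left(69 + 76\right)}{42}\right)^{2} = \left(75 + 2 \cdot \frac{1}{42} \cdot 145\right)^{2} = \left(75 + \frac{145}{21}\right)^{2} = \left(\frac{1720}{21}\right)^{2} = \frac{2958400}{441}$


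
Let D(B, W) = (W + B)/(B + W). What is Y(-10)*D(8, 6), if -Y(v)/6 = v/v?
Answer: -6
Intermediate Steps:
Y(v) = -6 (Y(v) = -6*v/v = -6*1 = -6)
D(B, W) = 1 (D(B, W) = (B + W)/(B + W) = 1)
Y(-10)*D(8, 6) = -6*1 = -6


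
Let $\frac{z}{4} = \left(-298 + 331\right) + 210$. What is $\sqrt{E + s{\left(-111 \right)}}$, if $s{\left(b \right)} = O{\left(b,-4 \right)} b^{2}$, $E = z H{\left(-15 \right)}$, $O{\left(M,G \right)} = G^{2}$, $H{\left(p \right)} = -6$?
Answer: $6 \sqrt{5314} \approx 437.38$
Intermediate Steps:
$z = 972$ ($z = 4 \left(\left(-298 + 331\right) + 210\right) = 4 \left(33 + 210\right) = 4 \cdot 243 = 972$)
$E = -5832$ ($E = 972 \left(-6\right) = -5832$)
$s{\left(b \right)} = 16 b^{2}$ ($s{\left(b \right)} = \left(-4\right)^{2} b^{2} = 16 b^{2}$)
$\sqrt{E + s{\left(-111 \right)}} = \sqrt{-5832 + 16 \left(-111\right)^{2}} = \sqrt{-5832 + 16 \cdot 12321} = \sqrt{-5832 + 197136} = \sqrt{191304} = 6 \sqrt{5314}$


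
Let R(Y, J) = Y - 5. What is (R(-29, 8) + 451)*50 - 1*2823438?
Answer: -2802588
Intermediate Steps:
R(Y, J) = -5 + Y
(R(-29, 8) + 451)*50 - 1*2823438 = ((-5 - 29) + 451)*50 - 1*2823438 = (-34 + 451)*50 - 2823438 = 417*50 - 2823438 = 20850 - 2823438 = -2802588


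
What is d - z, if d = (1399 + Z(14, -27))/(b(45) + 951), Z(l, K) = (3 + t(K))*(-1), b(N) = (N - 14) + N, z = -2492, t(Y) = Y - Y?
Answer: 2560680/1027 ≈ 2493.4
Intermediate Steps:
t(Y) = 0
b(N) = -14 + 2*N (b(N) = (-14 + N) + N = -14 + 2*N)
Z(l, K) = -3 (Z(l, K) = (3 + 0)*(-1) = 3*(-1) = -3)
d = 1396/1027 (d = (1399 - 3)/((-14 + 2*45) + 951) = 1396/((-14 + 90) + 951) = 1396/(76 + 951) = 1396/1027 ≈ 1.3593)
d - z = 1396/1027 - 1*(-2492) = 1396/1027 + 2492 = 2560680/1027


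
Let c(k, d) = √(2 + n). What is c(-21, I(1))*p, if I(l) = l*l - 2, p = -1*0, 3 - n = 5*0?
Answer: 0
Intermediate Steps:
n = 3 (n = 3 - 5*0 = 3 - 1*0 = 3 + 0 = 3)
p = 0
I(l) = -2 + l² (I(l) = l² - 2 = -2 + l²)
c(k, d) = √5 (c(k, d) = √(2 + 3) = √5)
c(-21, I(1))*p = √5*0 = 0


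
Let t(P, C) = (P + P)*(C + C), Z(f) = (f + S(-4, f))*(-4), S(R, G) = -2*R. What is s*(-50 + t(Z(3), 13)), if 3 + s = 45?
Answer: -98196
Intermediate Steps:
s = 42 (s = -3 + 45 = 42)
Z(f) = -32 - 4*f (Z(f) = (f - 2*(-4))*(-4) = (f + 8)*(-4) = (8 + f)*(-4) = -32 - 4*f)
t(P, C) = 4*C*P (t(P, C) = (2*P)*(2*C) = 4*C*P)
s*(-50 + t(Z(3), 13)) = 42*(-50 + 4*13*(-32 - 4*3)) = 42*(-50 + 4*13*(-32 - 12)) = 42*(-50 + 4*13*(-44)) = 42*(-50 - 2288) = 42*(-2338) = -98196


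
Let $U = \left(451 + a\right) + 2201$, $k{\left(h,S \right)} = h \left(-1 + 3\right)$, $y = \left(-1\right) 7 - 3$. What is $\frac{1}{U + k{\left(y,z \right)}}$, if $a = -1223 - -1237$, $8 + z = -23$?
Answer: $\frac{1}{2646} \approx 0.00037793$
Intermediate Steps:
$z = -31$ ($z = -8 - 23 = -31$)
$y = -10$ ($y = -7 - 3 = -10$)
$a = 14$ ($a = -1223 + 1237 = 14$)
$k{\left(h,S \right)} = 2 h$ ($k{\left(h,S \right)} = h 2 = 2 h$)
$U = 2666$ ($U = \left(451 + 14\right) + 2201 = 465 + 2201 = 2666$)
$\frac{1}{U + k{\left(y,z \right)}} = \frac{1}{2666 + 2 \left(-10\right)} = \frac{1}{2666 - 20} = \frac{1}{2646}$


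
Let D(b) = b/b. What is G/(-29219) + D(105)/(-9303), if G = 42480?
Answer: -395220659/271824357 ≈ -1.4540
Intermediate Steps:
D(b) = 1
G/(-29219) + D(105)/(-9303) = 42480/(-29219) + 1/(-9303) = 42480*(-1/29219) + 1*(-1/9303) = -42480/29219 - 1/9303 = -395220659/271824357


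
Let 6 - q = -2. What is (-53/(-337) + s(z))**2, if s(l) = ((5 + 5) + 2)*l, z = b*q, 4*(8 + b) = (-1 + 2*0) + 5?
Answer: 51261940921/113569 ≈ 4.5137e+5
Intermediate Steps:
q = 8 (q = 6 - 1*(-2) = 6 + 2 = 8)
b = -7 (b = -8 + ((-1 + 2*0) + 5)/4 = -8 + ((-1 + 0) + 5)/4 = -8 + (-1 + 5)/4 = -8 + (1/4)*4 = -8 + 1 = -7)
z = -56 (z = -7*8 = -56)
s(l) = 12*l (s(l) = (10 + 2)*l = 12*l)
(-53/(-337) + s(z))**2 = (-53/(-337) + 12*(-56))**2 = (-53*(-1/337) - 672)**2 = (53/337 - 672)**2 = (-226411/337)**2 = 51261940921/113569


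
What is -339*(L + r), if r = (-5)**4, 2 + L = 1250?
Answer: -634947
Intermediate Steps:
L = 1248 (L = -2 + 1250 = 1248)
r = 625
-339*(L + r) = -339*(1248 + 625) = -339*1873 = -634947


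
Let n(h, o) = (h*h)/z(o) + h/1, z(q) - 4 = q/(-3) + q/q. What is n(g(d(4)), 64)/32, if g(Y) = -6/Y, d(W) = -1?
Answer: 93/784 ≈ 0.11862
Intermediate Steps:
z(q) = 5 - q/3 (z(q) = 4 + (q/(-3) + q/q) = 4 + (q*(-⅓) + 1) = 4 + (-q/3 + 1) = 4 + (1 - q/3) = 5 - q/3)
n(h, o) = h + h²/(5 - o/3) (n(h, o) = (h*h)/(5 - o/3) + h/1 = h²/(5 - o/3) + h*1 = h²/(5 - o/3) + h = h + h²/(5 - o/3))
n(g(d(4)), 64)/32 = ((-6/(-1))*(-15 + 64 - (-18)/(-1))/(-15 + 64))/32 = (-6*(-1)*(-15 + 64 - (-18)*(-1))/49)/32 = (6*(1/49)*(-15 + 64 - 3*6))/32 = (6*(1/49)*(-15 + 64 - 18))/32 = (6*(1/49)*31)/32 = (1/32)*(186/49) = 93/784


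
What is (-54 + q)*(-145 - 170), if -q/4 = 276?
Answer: 364770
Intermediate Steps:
q = -1104 (q = -4*276 = -1104)
(-54 + q)*(-145 - 170) = (-54 - 1104)*(-145 - 170) = -1158*(-315) = 364770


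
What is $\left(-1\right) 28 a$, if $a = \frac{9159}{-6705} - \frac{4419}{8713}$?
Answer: $\frac{1021363112}{19473555} \approx 52.449$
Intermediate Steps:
$a = - \frac{36477254}{19473555}$ ($a = 9159 \left(- \frac{1}{6705}\right) - \frac{4419}{8713} = - \frac{3053}{2235} - \frac{4419}{8713} = - \frac{36477254}{19473555} \approx -1.8732$)
$\left(-1\right) 28 a = \left(-1\right) 28 \left(- \frac{36477254}{19473555}\right) = \left(-28\right) \left(- \frac{36477254}{19473555}\right) = \frac{1021363112}{19473555}$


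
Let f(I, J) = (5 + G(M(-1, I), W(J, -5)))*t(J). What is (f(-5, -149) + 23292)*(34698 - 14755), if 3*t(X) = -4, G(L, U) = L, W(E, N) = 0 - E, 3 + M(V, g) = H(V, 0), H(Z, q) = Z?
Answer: 1393457296/3 ≈ 4.6449e+8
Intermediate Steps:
M(V, g) = -3 + V
W(E, N) = -E
t(X) = -4/3 (t(X) = (1/3)*(-4) = -4/3)
f(I, J) = -4/3 (f(I, J) = (5 + (-3 - 1))*(-4/3) = (5 - 4)*(-4/3) = 1*(-4/3) = -4/3)
(f(-5, -149) + 23292)*(34698 - 14755) = (-4/3 + 23292)*(34698 - 14755) = (69872/3)*19943 = 1393457296/3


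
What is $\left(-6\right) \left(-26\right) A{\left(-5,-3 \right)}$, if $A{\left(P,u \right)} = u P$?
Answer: $2340$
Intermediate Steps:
$A{\left(P,u \right)} = P u$
$\left(-6\right) \left(-26\right) A{\left(-5,-3 \right)} = \left(-6\right) \left(-26\right) \left(\left(-5\right) \left(-3\right)\right) = 156 \cdot 15 = 2340$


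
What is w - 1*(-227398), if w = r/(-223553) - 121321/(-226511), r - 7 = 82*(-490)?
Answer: 11514837315646950/50637213583 ≈ 2.2740e+5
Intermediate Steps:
r = -40173 (r = 7 + 82*(-490) = 7 - 40180 = -40173)
w = 36221299916/50637213583 (w = -40173/(-223553) - 121321/(-226511) = -40173*(-1/223553) - 121321*(-1/226511) = 40173/223553 + 121321/226511 = 36221299916/50637213583 ≈ 0.71531)
w - 1*(-227398) = 36221299916/50637213583 - 1*(-227398) = 36221299916/50637213583 + 227398 = 11514837315646950/50637213583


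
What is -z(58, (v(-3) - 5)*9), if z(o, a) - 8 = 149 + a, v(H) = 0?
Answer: -112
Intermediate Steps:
z(o, a) = 157 + a (z(o, a) = 8 + (149 + a) = 157 + a)
-z(58, (v(-3) - 5)*9) = -(157 + (0 - 5)*9) = -(157 - 5*9) = -(157 - 45) = -1*112 = -112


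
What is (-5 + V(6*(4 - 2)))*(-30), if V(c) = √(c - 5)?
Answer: 150 - 30*√7 ≈ 70.627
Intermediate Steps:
V(c) = √(-5 + c)
(-5 + V(6*(4 - 2)))*(-30) = (-5 + √(-5 + 6*(4 - 2)))*(-30) = (-5 + √(-5 + 6*2))*(-30) = (-5 + √(-5 + 12))*(-30) = (-5 + √7)*(-30) = 150 - 30*√7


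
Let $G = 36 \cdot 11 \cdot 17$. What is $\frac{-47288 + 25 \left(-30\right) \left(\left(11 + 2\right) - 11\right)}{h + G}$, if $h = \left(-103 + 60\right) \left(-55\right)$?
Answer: $- \frac{48788}{9097} \approx -5.3631$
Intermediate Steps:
$h = 2365$ ($h = \left(-43\right) \left(-55\right) = 2365$)
$G = 6732$ ($G = 396 \cdot 17 = 6732$)
$\frac{-47288 + 25 \left(-30\right) \left(\left(11 + 2\right) - 11\right)}{h + G} = \frac{-47288 + 25 \left(-30\right) \left(\left(11 + 2\right) - 11\right)}{2365 + 6732} = \frac{-47288 - 750 \left(13 - 11\right)}{9097} = \left(-47288 - 1500\right) \frac{1}{9097} = \left(-48788\right) \frac{1}{9097} = - \frac{48788}{9097}$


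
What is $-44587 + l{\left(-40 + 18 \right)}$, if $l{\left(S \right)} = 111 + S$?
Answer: $-44498$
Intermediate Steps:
$-44587 + l{\left(-40 + 18 \right)} = -44587 + \left(111 + \left(-40 + 18\right)\right) = -44587 + \left(111 - 22\right) = -44587 + 89 = -44498$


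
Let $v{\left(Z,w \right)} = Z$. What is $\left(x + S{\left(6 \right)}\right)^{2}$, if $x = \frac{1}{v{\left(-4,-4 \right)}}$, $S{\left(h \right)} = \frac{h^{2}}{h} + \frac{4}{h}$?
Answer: $\frac{5929}{144} \approx 41.174$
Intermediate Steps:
$S{\left(h \right)} = h + \frac{4}{h}$
$x = - \frac{1}{4}$ ($x = \frac{1}{-4} = - \frac{1}{4} \approx -0.25$)
$\left(x + S{\left(6 \right)}\right)^{2} = \left(- \frac{1}{4} + \left(6 + \frac{4}{6}\right)\right)^{2} = \left(- \frac{1}{4} + \left(6 + 4 \cdot \frac{1}{6}\right)\right)^{2} = \left(- \frac{1}{4} + \left(6 + \frac{2}{3}\right)\right)^{2} = \left(- \frac{1}{4} + \frac{20}{3}\right)^{2} = \left(\frac{77}{12}\right)^{2} = \frac{5929}{144}$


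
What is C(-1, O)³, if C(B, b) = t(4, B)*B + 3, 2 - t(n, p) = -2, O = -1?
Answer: -1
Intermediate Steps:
t(n, p) = 4 (t(n, p) = 2 - 1*(-2) = 2 + 2 = 4)
C(B, b) = 3 + 4*B (C(B, b) = 4*B + 3 = 3 + 4*B)
C(-1, O)³ = (3 + 4*(-1))³ = (3 - 4)³ = (-1)³ = -1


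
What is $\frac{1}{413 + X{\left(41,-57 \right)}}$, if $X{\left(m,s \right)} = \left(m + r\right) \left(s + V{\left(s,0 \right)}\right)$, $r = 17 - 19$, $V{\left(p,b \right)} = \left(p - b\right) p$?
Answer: $\frac{1}{124901} \approx 8.0063 \cdot 10^{-6}$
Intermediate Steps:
$V{\left(p,b \right)} = p \left(p - b\right)$
$r = -2$
$X{\left(m,s \right)} = \left(-2 + m\right) \left(s + s^{2}\right)$ ($X{\left(m,s \right)} = \left(m - 2\right) \left(s + s \left(s - 0\right)\right) = \left(-2 + m\right) \left(s + s \left(s + 0\right)\right) = \left(-2 + m\right) \left(s + s s\right) = \left(-2 + m\right) \left(s + s^{2}\right)$)
$\frac{1}{413 + X{\left(41,-57 \right)}} = \frac{1}{413 - 57 \left(-2 + 41 - -114 + 41 \left(-57\right)\right)} = \frac{1}{413 - 57 \left(-2 + 41 + 114 - 2337\right)} = \frac{1}{413 - -124488} = \frac{1}{413 + 124488} = \frac{1}{124901}$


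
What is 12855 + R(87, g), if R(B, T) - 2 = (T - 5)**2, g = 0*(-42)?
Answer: 12882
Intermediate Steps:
g = 0
R(B, T) = 2 + (-5 + T)**2 (R(B, T) = 2 + (T - 5)**2 = 2 + (-5 + T)**2)
12855 + R(87, g) = 12855 + (2 + (-5 + 0)**2) = 12855 + (2 + (-5)**2) = 12855 + (2 + 25) = 12855 + 27 = 12882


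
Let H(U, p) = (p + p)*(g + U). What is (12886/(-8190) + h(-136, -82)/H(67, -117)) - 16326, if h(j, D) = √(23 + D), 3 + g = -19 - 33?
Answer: -66861413/4095 - I*√59/2808 ≈ -16328.0 - 0.0027355*I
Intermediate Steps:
g = -55 (g = -3 + (-19 - 33) = -3 - 52 = -55)
H(U, p) = 2*p*(-55 + U) (H(U, p) = (p + p)*(-55 + U) = (2*p)*(-55 + U) = 2*p*(-55 + U))
(12886/(-8190) + h(-136, -82)/H(67, -117)) - 16326 = (12886/(-8190) + √(23 - 82)/((2*(-117)*(-55 + 67)))) - 16326 = (12886*(-1/8190) + √(-59)/((2*(-117)*12))) - 16326 = (-6443/4095 + (I*√59)/(-2808)) - 16326 = (-6443/4095 + (I*√59)*(-1/2808)) - 16326 = (-6443/4095 - I*√59/2808) - 16326 = -66861413/4095 - I*√59/2808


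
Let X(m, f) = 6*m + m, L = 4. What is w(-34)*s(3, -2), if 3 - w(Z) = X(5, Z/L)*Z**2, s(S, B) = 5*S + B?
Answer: -525941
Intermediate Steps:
s(S, B) = B + 5*S
X(m, f) = 7*m
w(Z) = 3 - 35*Z**2 (w(Z) = 3 - 7*5*Z**2 = 3 - 35*Z**2)
w(-34)*s(3, -2) = (3 - 35*(-34)**2)*(-2 + 5*3) = (3 - 35*1156)*(-2 + 15) = (3 - 40460)*13 = -40457*13 = -525941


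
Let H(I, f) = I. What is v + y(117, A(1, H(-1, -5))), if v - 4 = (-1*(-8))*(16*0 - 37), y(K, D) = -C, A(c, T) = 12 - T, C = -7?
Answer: -285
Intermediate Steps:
y(K, D) = 7 (y(K, D) = -1*(-7) = 7)
v = -292 (v = 4 + (-1*(-8))*(16*0 - 37) = 4 + 8*(0 - 37) = 4 + 8*(-37) = 4 - 296 = -292)
v + y(117, A(1, H(-1, -5))) = -292 + 7 = -285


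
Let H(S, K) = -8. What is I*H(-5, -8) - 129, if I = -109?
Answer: 743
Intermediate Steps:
I*H(-5, -8) - 129 = -109*(-8) - 129 = 872 - 129 = 743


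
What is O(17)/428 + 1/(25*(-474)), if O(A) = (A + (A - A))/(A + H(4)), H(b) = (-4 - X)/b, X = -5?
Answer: 21563/9720950 ≈ 0.0022182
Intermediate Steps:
H(b) = 1/b (H(b) = (-4 - 1*(-5))/b = (-4 + 5)/b = 1/b)
O(A) = A/(¼ + A) (O(A) = (A + (A - A))/(A + 1/4) = (A + 0)/(A + ¼) = A/(¼ + A))
O(17)/428 + 1/(25*(-474)) = (4*17/(1 + 4*17))/428 + 1/(25*(-474)) = (4*17/(1 + 68))*(1/428) + (1/25)*(-1/474) = (4*17/69)*(1/428) - 1/11850 = (4*17*(1/69))*(1/428) - 1/11850 = (68/69)*(1/428) - 1/11850 = 17/7383 - 1/11850 = 21563/9720950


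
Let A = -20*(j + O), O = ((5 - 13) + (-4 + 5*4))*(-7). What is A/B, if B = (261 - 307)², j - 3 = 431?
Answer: -1890/529 ≈ -3.5728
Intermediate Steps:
j = 434 (j = 3 + 431 = 434)
B = 2116 (B = (-46)² = 2116)
O = -56 (O = (-8 + (-4 + 20))*(-7) = (-8 + 16)*(-7) = 8*(-7) = -56)
A = -7560 (A = -20*(434 - 56) = -20*378 = -7560)
A/B = -7560/2116 = -7560*1/2116 = -1890/529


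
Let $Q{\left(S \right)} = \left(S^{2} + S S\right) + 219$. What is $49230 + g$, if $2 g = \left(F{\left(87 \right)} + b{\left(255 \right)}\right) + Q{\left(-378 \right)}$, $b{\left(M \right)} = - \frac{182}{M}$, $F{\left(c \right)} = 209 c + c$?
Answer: $\frac{102692653}{510} \approx 2.0136 \cdot 10^{5}$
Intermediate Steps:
$F{\left(c \right)} = 210 c$
$Q{\left(S \right)} = 219 + 2 S^{2}$ ($Q{\left(S \right)} = \left(S^{2} + S^{2}\right) + 219 = 2 S^{2} + 219 = 219 + 2 S^{2}$)
$g = \frac{77585353}{510}$ ($g = \frac{\left(210 \cdot 87 - \frac{182}{255}\right) + \left(219 + 2 \left(-378\right)^{2}\right)}{2} = \frac{\left(18270 - \frac{182}{255}\right) + \left(219 + 2 \cdot 142884\right)}{2} = \frac{\left(18270 - \frac{182}{255}\right) + \left(219 + 285768\right)}{2} = \frac{\frac{4658668}{255} + 285987}{2} = \frac{1}{2} \cdot \frac{77585353}{255} = \frac{77585353}{510} \approx 1.5213 \cdot 10^{5}$)
$49230 + g = 49230 + \frac{77585353}{510} = \frac{102692653}{510}$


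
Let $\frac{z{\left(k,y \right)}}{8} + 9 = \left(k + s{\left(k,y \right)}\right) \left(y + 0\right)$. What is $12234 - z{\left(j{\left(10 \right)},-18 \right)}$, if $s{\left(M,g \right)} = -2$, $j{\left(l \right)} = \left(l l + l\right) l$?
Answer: $170418$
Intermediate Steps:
$j{\left(l \right)} = l \left(l + l^{2}\right)$ ($j{\left(l \right)} = \left(l^{2} + l\right) l = \left(l + l^{2}\right) l = l \left(l + l^{2}\right)$)
$z{\left(k,y \right)} = -72 + 8 y \left(-2 + k\right)$ ($z{\left(k,y \right)} = -72 + 8 \left(k - 2\right) \left(y + 0\right) = -72 + 8 \left(-2 + k\right) y = -72 + 8 y \left(-2 + k\right)$)
$12234 - z{\left(j{\left(10 \right)},-18 \right)} = 12234 - \left(-72 - -288 + 8 \cdot 10^{2} \left(1 + 10\right) \left(-18\right)\right) = 12234 - \left(-72 + 288 + 8 \cdot 100 \cdot 11 \left(-18\right)\right) = 12234 - \left(-72 + 288 + 8 \cdot 1100 \left(-18\right)\right) = 12234 - \left(-72 + 288 - 158400\right) = 12234 - -158184 = 12234 + 158184 = 170418$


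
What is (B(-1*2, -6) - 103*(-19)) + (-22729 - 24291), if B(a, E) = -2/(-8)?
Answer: -180251/4 ≈ -45063.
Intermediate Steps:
B(a, E) = ¼ (B(a, E) = -2*(-⅛) = ¼)
(B(-1*2, -6) - 103*(-19)) + (-22729 - 24291) = (¼ - 103*(-19)) + (-22729 - 24291) = (¼ + 1957) - 47020 = 7829/4 - 47020 = -180251/4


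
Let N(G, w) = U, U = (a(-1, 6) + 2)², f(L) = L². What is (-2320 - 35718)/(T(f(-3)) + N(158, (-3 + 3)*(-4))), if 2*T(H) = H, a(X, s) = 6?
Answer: -76076/137 ≈ -555.30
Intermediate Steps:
T(H) = H/2
U = 64 (U = (6 + 2)² = 8² = 64)
N(G, w) = 64
(-2320 - 35718)/(T(f(-3)) + N(158, (-3 + 3)*(-4))) = (-2320 - 35718)/((½)*(-3)² + 64) = -38038/((½)*9 + 64) = -38038/(9/2 + 64) = -38038/137/2 = -38038*2/137 = -76076/137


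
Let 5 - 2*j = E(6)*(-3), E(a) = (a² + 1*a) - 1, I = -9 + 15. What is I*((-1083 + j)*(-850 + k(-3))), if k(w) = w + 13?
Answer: 5135760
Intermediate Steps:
I = 6
E(a) = -1 + a + a² (E(a) = (a² + a) - 1 = (a + a²) - 1 = -1 + a + a²)
k(w) = 13 + w
j = 64 (j = 5/2 - (-1 + 6 + 6²)*(-3)/2 = 5/2 - (-1 + 6 + 36)*(-3)/2 = 5/2 - 41*(-3)/2 = 5/2 - ½*(-123) = 5/2 + 123/2 = 64)
I*((-1083 + j)*(-850 + k(-3))) = 6*((-1083 + 64)*(-850 + (13 - 3))) = 6*(-1019*(-850 + 10)) = 6*(-1019*(-840)) = 6*855960 = 5135760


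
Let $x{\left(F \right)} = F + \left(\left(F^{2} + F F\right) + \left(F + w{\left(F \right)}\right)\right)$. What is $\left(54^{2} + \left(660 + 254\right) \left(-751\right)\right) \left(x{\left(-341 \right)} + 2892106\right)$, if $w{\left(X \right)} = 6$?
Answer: $-2135242284016$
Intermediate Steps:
$x{\left(F \right)} = 6 + 2 F + 2 F^{2}$ ($x{\left(F \right)} = F + \left(\left(F^{2} + F F\right) + \left(F + 6\right)\right) = F + \left(\left(F^{2} + F^{2}\right) + \left(6 + F\right)\right) = F + \left(2 F^{2} + \left(6 + F\right)\right) = F + \left(6 + F + 2 F^{2}\right) = 6 + 2 F + 2 F^{2}$)
$\left(54^{2} + \left(660 + 254\right) \left(-751\right)\right) \left(x{\left(-341 \right)} + 2892106\right) = \left(54^{2} + \left(660 + 254\right) \left(-751\right)\right) \left(\left(6 + 2 \left(-341\right) + 2 \left(-341\right)^{2}\right) + 2892106\right) = \left(2916 + 914 \left(-751\right)\right) \left(\left(6 - 682 + 2 \cdot 116281\right) + 2892106\right) = \left(2916 - 686414\right) \left(\left(6 - 682 + 232562\right) + 2892106\right) = - 683498 \left(231886 + 2892106\right) = \left(-683498\right) 3123992 = -2135242284016$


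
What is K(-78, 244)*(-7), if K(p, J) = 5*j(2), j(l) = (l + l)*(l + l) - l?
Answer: -490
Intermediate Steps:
j(l) = -l + 4*l² (j(l) = (2*l)*(2*l) - l = 4*l² - l = -l + 4*l²)
K(p, J) = 70 (K(p, J) = 5*(2*(-1 + 4*2)) = 5*(2*(-1 + 8)) = 5*(2*7) = 5*14 = 70)
K(-78, 244)*(-7) = 70*(-7) = -490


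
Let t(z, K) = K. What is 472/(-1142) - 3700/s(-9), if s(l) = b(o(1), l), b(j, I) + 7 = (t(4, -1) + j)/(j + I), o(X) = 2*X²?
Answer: 295542/571 ≈ 517.59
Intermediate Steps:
b(j, I) = -7 + (-1 + j)/(I + j) (b(j, I) = -7 + (-1 + j)/(j + I) = -7 + (-1 + j)/(I + j))
s(l) = (-13 - 7*l)/(2 + l) (s(l) = (-1 - 7*l - 12*1²)/(l + 2*1²) = (-1 - 7*l - 12)/(l + 2*1) = (-1 - 7*l - 6*2)/(l + 2) = (-1 - 7*l - 12)/(2 + l) = (-13 - 7*l)/(2 + l))
472/(-1142) - 3700/s(-9) = 472/(-1142) - 3700*(2 - 9)/(-13 - 7*(-9)) = 472*(-1/1142) - 3700*(-7/(-13 + 63)) = -236/571 - 3700/((-⅐*50)) = -236/571 - 3700/(-50/7) = -236/571 - 3700*(-7/50) = -236/571 + 518 = 295542/571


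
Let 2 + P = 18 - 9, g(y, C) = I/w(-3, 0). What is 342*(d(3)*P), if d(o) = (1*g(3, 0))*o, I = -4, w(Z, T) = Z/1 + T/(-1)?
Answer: 9576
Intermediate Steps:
w(Z, T) = Z - T (w(Z, T) = Z*1 + T*(-1) = Z - T)
g(y, C) = 4/3 (g(y, C) = -4/(-3 - 1*0) = -4/(-3 + 0) = -4/(-3) = -4*(-⅓) = 4/3)
d(o) = 4*o/3 (d(o) = (1*(4/3))*o = 4*o/3)
P = 7 (P = -2 + (18 - 9) = -2 + 9 = 7)
342*(d(3)*P) = 342*(((4/3)*3)*7) = 342*(4*7) = 342*28 = 9576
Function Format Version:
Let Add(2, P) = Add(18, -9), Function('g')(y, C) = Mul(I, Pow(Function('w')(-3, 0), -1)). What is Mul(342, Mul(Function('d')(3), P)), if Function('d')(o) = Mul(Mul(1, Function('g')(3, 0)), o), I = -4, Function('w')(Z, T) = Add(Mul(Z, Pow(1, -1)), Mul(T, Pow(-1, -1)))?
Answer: 9576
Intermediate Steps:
Function('w')(Z, T) = Add(Z, Mul(-1, T)) (Function('w')(Z, T) = Add(Mul(Z, 1), Mul(T, -1)) = Add(Z, Mul(-1, T)))
Function('g')(y, C) = Rational(4, 3) (Function('g')(y, C) = Mul(-4, Pow(Add(-3, Mul(-1, 0)), -1)) = Mul(-4, Pow(Add(-3, 0), -1)) = Mul(-4, Pow(-3, -1)) = Mul(-4, Rational(-1, 3)) = Rational(4, 3))
Function('d')(o) = Mul(Rational(4, 3), o) (Function('d')(o) = Mul(Mul(1, Rational(4, 3)), o) = Mul(Rational(4, 3), o))
P = 7 (P = Add(-2, Add(18, -9)) = Add(-2, 9) = 7)
Mul(342, Mul(Function('d')(3), P)) = Mul(342, Mul(Mul(Rational(4, 3), 3), 7)) = Mul(342, Mul(4, 7)) = Mul(342, 28) = 9576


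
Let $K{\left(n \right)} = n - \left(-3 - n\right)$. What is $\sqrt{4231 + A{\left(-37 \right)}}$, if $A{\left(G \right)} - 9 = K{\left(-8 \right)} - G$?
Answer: $2 \sqrt{1066} \approx 65.299$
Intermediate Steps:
$K{\left(n \right)} = 3 + 2 n$ ($K{\left(n \right)} = n + \left(3 + n\right) = 3 + 2 n$)
$A{\left(G \right)} = -4 - G$ ($A{\left(G \right)} = 9 - \left(13 + G\right) = -4 - G$)
$\sqrt{4231 + A{\left(-37 \right)}} = \sqrt{4231 - -33} = \sqrt{4231 + \left(-4 + 37\right)} = \sqrt{4231 + 33} = \sqrt{4264} = 2 \sqrt{1066}$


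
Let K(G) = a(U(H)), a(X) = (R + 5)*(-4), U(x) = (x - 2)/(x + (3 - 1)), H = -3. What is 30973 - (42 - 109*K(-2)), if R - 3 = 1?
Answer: 27007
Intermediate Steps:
R = 4 (R = 3 + 1 = 4)
U(x) = (-2 + x)/(2 + x) (U(x) = (-2 + x)/(x + 2) = (-2 + x)/(2 + x))
a(X) = -36 (a(X) = (4 + 5)*(-4) = 9*(-4) = -36)
K(G) = -36
30973 - (42 - 109*K(-2)) = 30973 - (42 - 109*(-36)) = 30973 - (42 + 3924) = 30973 - 1*3966 = 30973 - 3966 = 27007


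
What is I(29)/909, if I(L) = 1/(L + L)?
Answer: 1/52722 ≈ 1.8967e-5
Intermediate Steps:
I(L) = 1/(2*L)
I(29)/909 = ((½)/29)/909 = ((½)*(1/29))*(1/909) = (1/58)*(1/909) = 1/52722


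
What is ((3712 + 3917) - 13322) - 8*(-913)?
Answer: 1611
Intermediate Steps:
((3712 + 3917) - 13322) - 8*(-913) = (7629 - 13322) + 7304 = -5693 + 7304 = 1611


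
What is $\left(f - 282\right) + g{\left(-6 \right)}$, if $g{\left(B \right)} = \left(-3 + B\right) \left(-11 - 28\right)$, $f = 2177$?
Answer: $2246$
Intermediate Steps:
$g{\left(B \right)} = 117 - 39 B$ ($g{\left(B \right)} = \left(-3 + B\right) \left(-39\right) = 117 - 39 B$)
$\left(f - 282\right) + g{\left(-6 \right)} = \left(2177 - 282\right) + \left(117 - -234\right) = 1895 + \left(117 + 234\right) = 1895 + 351 = 2246$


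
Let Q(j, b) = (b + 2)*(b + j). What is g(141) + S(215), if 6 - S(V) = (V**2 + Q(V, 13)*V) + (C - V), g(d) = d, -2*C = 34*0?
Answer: -781163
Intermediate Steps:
C = 0 (C = -17*0 = -1/2*0 = 0)
Q(j, b) = (2 + b)*(b + j)
S(V) = 6 + V - V**2 - V*(195 + 15*V) (S(V) = 6 - ((V**2 + (13**2 + 2*13 + 2*V + 13*V)*V) + (0 - V)) = 6 - ((V**2 + (169 + 26 + 2*V + 13*V)*V) - V) = 6 - ((V**2 + (195 + 15*V)*V) - V) = 6 - ((V**2 + V*(195 + 15*V)) - V) = 6 - (V**2 - V + V*(195 + 15*V)) = 6 + (V - V**2 - V*(195 + 15*V)) = 6 + V - V**2 - V*(195 + 15*V))
g(141) + S(215) = 141 + (6 - 194*215 - 16*215**2) = 141 + (6 - 41710 - 16*46225) = 141 + (6 - 41710 - 739600) = 141 - 781304 = -781163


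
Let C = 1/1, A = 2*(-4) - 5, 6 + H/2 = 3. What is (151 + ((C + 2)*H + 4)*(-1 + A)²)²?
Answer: 6723649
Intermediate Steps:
H = -6 (H = -12 + 2*3 = -12 + 6 = -6)
A = -13 (A = -8 - 5 = -13)
C = 1
(151 + ((C + 2)*H + 4)*(-1 + A)²)² = (151 + ((1 + 2)*(-6) + 4)*(-1 - 13)²)² = (151 + (3*(-6) + 4)*(-14)²)² = (151 + (-18 + 4)*196)² = (151 - 14*196)² = (151 - 2744)² = (-2593)² = 6723649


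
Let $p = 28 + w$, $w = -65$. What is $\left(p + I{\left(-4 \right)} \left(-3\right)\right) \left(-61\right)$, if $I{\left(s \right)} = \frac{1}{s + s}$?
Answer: $\frac{17873}{8} \approx 2234.1$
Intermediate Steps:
$I{\left(s \right)} = \frac{1}{2 s}$
$p = -37$ ($p = 28 - 65 = -37$)
$\left(p + I{\left(-4 \right)} \left(-3\right)\right) \left(-61\right) = \left(-37 + \frac{1}{2 \left(-4\right)} \left(-3\right)\right) \left(-61\right) = \left(-37 + \frac{1}{2} \left(- \frac{1}{4}\right) \left(-3\right)\right) \left(-61\right) = \left(-37 - - \frac{3}{8}\right) \left(-61\right) = \left(-37 + \frac{3}{8}\right) \left(-61\right) = \left(- \frac{293}{8}\right) \left(-61\right) = \frac{17873}{8}$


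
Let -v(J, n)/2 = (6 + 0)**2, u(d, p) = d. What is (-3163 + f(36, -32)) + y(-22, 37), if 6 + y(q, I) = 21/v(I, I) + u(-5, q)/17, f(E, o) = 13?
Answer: -1287887/408 ≈ -3156.6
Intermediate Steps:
v(J, n) = -72 (v(J, n) = -2*(6 + 0)**2 = -2*6**2 = -2*36 = -72)
y(q, I) = -2687/408 (y(q, I) = -6 + (21/(-72) - 5/17) = -6 + (21*(-1/72) - 5*1/17) = -6 + (-7/24 - 5/17) = -6 - 239/408 = -2687/408)
(-3163 + f(36, -32)) + y(-22, 37) = (-3163 + 13) - 2687/408 = -3150 - 2687/408 = -1287887/408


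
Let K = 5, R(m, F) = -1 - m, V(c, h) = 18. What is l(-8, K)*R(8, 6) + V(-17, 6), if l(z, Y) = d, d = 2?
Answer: 0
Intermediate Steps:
l(z, Y) = 2
l(-8, K)*R(8, 6) + V(-17, 6) = 2*(-1 - 1*8) + 18 = 2*(-1 - 8) + 18 = 2*(-9) + 18 = -18 + 18 = 0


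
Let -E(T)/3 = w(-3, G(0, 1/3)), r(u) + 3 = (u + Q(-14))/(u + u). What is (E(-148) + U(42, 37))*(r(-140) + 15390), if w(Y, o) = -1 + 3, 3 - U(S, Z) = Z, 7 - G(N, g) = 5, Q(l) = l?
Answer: -615502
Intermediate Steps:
G(N, g) = 2 (G(N, g) = 7 - 1*5 = 7 - 5 = 2)
r(u) = -3 + (-14 + u)/(2*u) (r(u) = -3 + (u - 14)/(u + u) = -3 + (-14 + u)/((2*u)) = -3 + (-14 + u)*(1/(2*u)) = -3 + (-14 + u)/(2*u))
U(S, Z) = 3 - Z
w(Y, o) = 2
E(T) = -6 (E(T) = -3*2 = -6)
(E(-148) + U(42, 37))*(r(-140) + 15390) = (-6 + (3 - 1*37))*((-5/2 - 7/(-140)) + 15390) = (-6 + (3 - 37))*((-5/2 - 7*(-1/140)) + 15390) = (-6 - 34)*((-5/2 + 1/20) + 15390) = -40*(-49/20 + 15390) = -40*307751/20 = -615502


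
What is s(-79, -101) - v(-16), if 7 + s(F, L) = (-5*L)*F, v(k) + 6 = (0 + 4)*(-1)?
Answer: -39892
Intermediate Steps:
v(k) = -10 (v(k) = -6 + (0 + 4)*(-1) = -6 + 4*(-1) = -6 - 4 = -10)
s(F, L) = -7 - 5*F*L (s(F, L) = -7 + (-5*L)*F = -7 - 5*F*L)
s(-79, -101) - v(-16) = (-7 - 5*(-79)*(-101)) - 1*(-10) = (-7 - 39895) + 10 = -39902 + 10 = -39892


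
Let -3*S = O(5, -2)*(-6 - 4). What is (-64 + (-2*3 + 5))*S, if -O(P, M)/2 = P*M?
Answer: -13000/3 ≈ -4333.3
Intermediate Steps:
O(P, M) = -2*M*P (O(P, M) = -2*P*M = -2*M*P)
S = 200/3 (S = -(-2*(-2)*5)*(-6 - 4)/3 = -20*(-10)/3 = -⅓*(-200) = 200/3 ≈ 66.667)
(-64 + (-2*3 + 5))*S = (-64 + (-2*3 + 5))*(200/3) = (-64 + (-6 + 5))*(200/3) = (-64 - 1)*(200/3) = -65*200/3 = -13000/3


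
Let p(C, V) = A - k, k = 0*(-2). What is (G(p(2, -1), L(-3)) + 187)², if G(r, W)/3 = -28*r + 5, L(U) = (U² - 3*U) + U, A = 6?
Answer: 91204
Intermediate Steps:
k = 0
L(U) = U² - 2*U
p(C, V) = 6 (p(C, V) = 6 - 1*0 = 6 + 0 = 6)
G(r, W) = 15 - 84*r (G(r, W) = 3*(-28*r + 5) = 3*(5 - 28*r) = 15 - 84*r)
(G(p(2, -1), L(-3)) + 187)² = ((15 - 84*6) + 187)² = ((15 - 504) + 187)² = (-489 + 187)² = (-302)² = 91204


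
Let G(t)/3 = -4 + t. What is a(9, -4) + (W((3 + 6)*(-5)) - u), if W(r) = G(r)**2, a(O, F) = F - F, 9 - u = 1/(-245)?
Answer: 5291999/245 ≈ 21600.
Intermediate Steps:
u = 2206/245 (u = 9 - 1/(-245) = 9 - 1*(-1/245) = 9 + 1/245 = 2206/245 ≈ 9.0041)
G(t) = -12 + 3*t (G(t) = 3*(-4 + t) = -12 + 3*t)
a(O, F) = 0
W(r) = (-12 + 3*r)**2
a(9, -4) + (W((3 + 6)*(-5)) - u) = 0 + (9*(-4 + (3 + 6)*(-5))**2 - 1*2206/245) = 0 + (9*(-4 + 9*(-5))**2 - 2206/245) = 0 + (9*(-4 - 45)**2 - 2206/245) = 0 + (9*(-49)**2 - 2206/245) = 0 + (9*2401 - 2206/245) = 0 + (21609 - 2206/245) = 0 + 5291999/245 = 5291999/245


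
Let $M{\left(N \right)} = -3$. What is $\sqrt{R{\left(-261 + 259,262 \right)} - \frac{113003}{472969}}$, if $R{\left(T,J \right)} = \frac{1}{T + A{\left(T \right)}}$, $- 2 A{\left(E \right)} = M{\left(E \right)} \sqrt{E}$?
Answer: $\frac{\sqrt{472969} \sqrt{\frac{1397950 - 339009 i \sqrt{2}}{-4 + 3 i \sqrt{2}}}}{472969} \approx 0.17559 - 0.71067 i$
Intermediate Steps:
$A{\left(E \right)} = \frac{3 \sqrt{E}}{2}$ ($A{\left(E \right)} = - \frac{\left(-3\right) \sqrt{E}}{2} = \frac{3 \sqrt{E}}{2}$)
$R{\left(T,J \right)} = \frac{1}{T + \frac{3 \sqrt{T}}{2}}$
$\sqrt{R{\left(-261 + 259,262 \right)} - \frac{113003}{472969}} = \sqrt{\frac{2}{2 \left(-261 + 259\right) + 3 \sqrt{-261 + 259}} - \frac{113003}{472969}} = \sqrt{\frac{2}{2 \left(-2\right) + 3 \sqrt{-2}} - \frac{113003}{472969}} = \sqrt{\frac{2}{-4 + 3 i \sqrt{2}} - \frac{113003}{472969}} = \sqrt{- \frac{113003}{472969} + \frac{2}{-4 + 3 i \sqrt{2}}}$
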